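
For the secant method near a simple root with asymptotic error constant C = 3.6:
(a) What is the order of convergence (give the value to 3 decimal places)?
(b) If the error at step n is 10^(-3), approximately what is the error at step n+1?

(a) Secant method has superlinear convergence with order φ = (1+√5)/2 ≈ 1.618.
    This means |e_{n+1}| ≈ C|e_n|^1.618.

(b) With |e_n| = 10^(-3) and C = 3.6:
    |e_{n+1}| ≈ 3.6 × (10^(-3))^1.618 = 3.6 × 10^(-4.85)

(a) ≈ 1.618 (golden ratio); (b) |e_{n+1}| ≈ 5.037e-05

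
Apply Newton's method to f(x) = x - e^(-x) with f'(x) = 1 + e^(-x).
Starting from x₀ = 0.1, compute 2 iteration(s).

f(x) = x - e^(-x)
f'(x) = 1 + e^(-x)
x₀ = 0.1

Newton-Raphson formula: x_{n+1} = x_n - f(x_n)/f'(x_n)

Iteration 1:
  f(0.100000) = -0.804837
  f'(0.100000) = 1.904837
  x_1 = 0.100000 - (-0.804837)/1.904837 = 0.522523
Iteration 2:
  f(0.522523) = -0.070500
  f'(0.522523) = 1.593023
  x_2 = 0.522523 - (-0.070500)/1.593023 = 0.566778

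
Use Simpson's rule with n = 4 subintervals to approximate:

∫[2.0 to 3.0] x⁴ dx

f(x) = x⁴
a = 2.0, b = 3.0, n = 4
h = (b - a)/n = 0.250000

Simpson's rule: (h/3)[f(x₀) + 4f(x₁) + 2f(x₂) + ... + f(xₙ)]

x_0 = 2.0000, f(x_0) = 16.000000, coefficient = 1
x_1 = 2.2500, f(x_1) = 25.628906, coefficient = 4
x_2 = 2.5000, f(x_2) = 39.062500, coefficient = 2
x_3 = 2.7500, f(x_3) = 57.191406, coefficient = 4
x_4 = 3.0000, f(x_4) = 81.000000, coefficient = 1

I ≈ (0.250000/3) × 506.406250 = 42.200521
Exact value: 42.200000
Error: 0.000521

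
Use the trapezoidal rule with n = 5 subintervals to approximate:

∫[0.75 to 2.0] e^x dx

f(x) = e^x
a = 0.75, b = 2.0, n = 5
h = (b - a)/n = 0.250000

Trapezoidal rule: (h/2)[f(x₀) + 2f(x₁) + 2f(x₂) + ... + f(xₙ)]

x_0 = 0.7500, f(x_0) = 2.117000, coefficient = 1
x_1 = 1.0000, f(x_1) = 2.718282, coefficient = 2
x_2 = 1.2500, f(x_2) = 3.490343, coefficient = 2
x_3 = 1.5000, f(x_3) = 4.481689, coefficient = 2
x_4 = 1.7500, f(x_4) = 5.754603, coefficient = 2
x_5 = 2.0000, f(x_5) = 7.389056, coefficient = 1

I ≈ (0.250000/2) × 42.395889 = 5.299486
Exact value: 5.272056
Error: 0.027430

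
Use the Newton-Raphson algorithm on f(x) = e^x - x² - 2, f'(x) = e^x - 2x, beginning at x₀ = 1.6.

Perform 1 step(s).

f(x) = e^x - x² - 2
f'(x) = e^x - 2x
x₀ = 1.6

Newton-Raphson formula: x_{n+1} = x_n - f(x_n)/f'(x_n)

Iteration 1:
  f(1.600000) = 0.393032
  f'(1.600000) = 1.753032
  x_1 = 1.600000 - 0.393032/1.753032 = 1.375799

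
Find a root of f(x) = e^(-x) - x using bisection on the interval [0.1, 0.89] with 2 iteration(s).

f(x) = e^(-x) - x
Initial interval: [0.1, 0.89]

Iteration 1:
  c_1 = (0.100000 + 0.890000)/2 = 0.495000
  f(c_1) = f(0.495000) = 0.114571
  f(a) × f(c) ≥ 0, new interval: [0.495000, 0.890000]
Iteration 2:
  c_2 = (0.495000 + 0.890000)/2 = 0.692500
  f(c_2) = f(0.692500) = -0.192176
  f(a) × f(c) < 0, new interval: [0.495000, 0.692500]

After 2 iteration(s), the approximation is c_2 = 0.692500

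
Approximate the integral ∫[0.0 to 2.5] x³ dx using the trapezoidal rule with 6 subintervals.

f(x) = x³
a = 0.0, b = 2.5, n = 6
h = (b - a)/n = 0.416667

Trapezoidal rule: (h/2)[f(x₀) + 2f(x₁) + 2f(x₂) + ... + f(xₙ)]

x_0 = 0.0000, f(x_0) = 0.000000, coefficient = 1
x_1 = 0.4167, f(x_1) = 0.072338, coefficient = 2
x_2 = 0.8333, f(x_2) = 0.578704, coefficient = 2
x_3 = 1.2500, f(x_3) = 1.953125, coefficient = 2
x_4 = 1.6667, f(x_4) = 4.629630, coefficient = 2
x_5 = 2.0833, f(x_5) = 9.042245, coefficient = 2
x_6 = 2.5000, f(x_6) = 15.625000, coefficient = 1

I ≈ (0.416667/2) × 48.177083 = 10.036892
Exact value: 9.765625
Error: 0.271267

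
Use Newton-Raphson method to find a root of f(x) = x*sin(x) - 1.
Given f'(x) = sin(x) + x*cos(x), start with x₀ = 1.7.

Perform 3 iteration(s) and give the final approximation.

f(x) = x*sin(x) - 1
f'(x) = sin(x) + x*cos(x)
x₀ = 1.7

Newton-Raphson formula: x_{n+1} = x_n - f(x_n)/f'(x_n)

Iteration 1:
  f(1.700000) = 0.685830
  f'(1.700000) = 0.772629
  x_1 = 1.700000 - 0.685830/0.772629 = 0.812342
Iteration 2:
  f(0.812342) = -0.410320
  f'(0.812342) = 1.284629
  x_2 = 0.812342 - (-0.410320)/1.284629 = 1.131750
Iteration 3:
  f(1.131750) = 0.024412
  f'(1.131750) = 1.386238
  x_3 = 1.131750 - 0.024412/1.386238 = 1.114140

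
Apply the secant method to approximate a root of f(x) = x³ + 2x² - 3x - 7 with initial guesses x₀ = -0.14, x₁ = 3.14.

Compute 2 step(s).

f(x) = x³ + 2x² - 3x - 7
x₀ = -0.14, x₁ = 3.14

Secant formula: x_{n+1} = x_n - f(x_n)(x_n - x_{n-1})/(f(x_n) - f(x_{n-1}))

Iteration 1:
  f(-0.140000) = -6.543544
  f(3.140000) = 34.258344
  x_2 = 3.140000 - 34.258344×(3.140000 - (-0.140000))/(34.258344 - (-6.543544))
       = 0.386025
Iteration 2:
  f(3.140000) = 34.258344
  f(0.386025) = -7.802521
  x_3 = 0.386025 - (-7.802521)×(0.386025 - 3.140000)/(-7.802521 - 34.258344)
       = 0.896903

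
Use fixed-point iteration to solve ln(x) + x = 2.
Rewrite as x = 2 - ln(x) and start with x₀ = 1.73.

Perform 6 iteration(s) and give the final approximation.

Equation: ln(x) + x = 2
Fixed-point form: x = 2 - ln(x)
x₀ = 1.73

x_1 = g(1.730000) = 1.451879
x_2 = g(1.451879) = 1.627142
x_3 = g(1.627142) = 1.513175
x_4 = g(1.513175) = 1.585790
x_5 = g(1.585790) = 1.538917
x_6 = g(1.538917) = 1.568921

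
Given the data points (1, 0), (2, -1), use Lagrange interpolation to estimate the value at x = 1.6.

Lagrange interpolation formula:
P(x) = Σ yᵢ × Lᵢ(x)
where Lᵢ(x) = Π_{j≠i} (x - xⱼ)/(xᵢ - xⱼ)

L_0(1.6) = (1.6 - 2)/(1 - 2) = 0.400000
L_1(1.6) = (1.6 - 1)/(2 - 1) = 0.600000

P(1.6) = 0×L_0(1.6) + (-1)×L_1(1.6)
P(1.6) = -0.600000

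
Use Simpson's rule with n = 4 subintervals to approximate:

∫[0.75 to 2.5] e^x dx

f(x) = e^x
a = 0.75, b = 2.5, n = 4
h = (b - a)/n = 0.437500

Simpson's rule: (h/3)[f(x₀) + 4f(x₁) + 2f(x₂) + ... + f(xₙ)]

x_0 = 0.7500, f(x_0) = 2.117000, coefficient = 1
x_1 = 1.1875, f(x_1) = 3.278874, coefficient = 4
x_2 = 1.6250, f(x_2) = 5.078419, coefficient = 2
x_3 = 2.0625, f(x_3) = 7.865609, coefficient = 4
x_4 = 2.5000, f(x_4) = 12.182494, coefficient = 1

I ≈ (0.437500/3) × 69.034264 = 10.067497
Exact value: 10.065494
Error: 0.002003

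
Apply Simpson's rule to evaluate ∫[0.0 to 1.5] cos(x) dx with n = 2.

f(x) = cos(x)
a = 0.0, b = 1.5, n = 2
h = (b - a)/n = 0.750000

Simpson's rule: (h/3)[f(x₀) + 4f(x₁) + 2f(x₂) + ... + f(xₙ)]

x_0 = 0.0000, f(x_0) = 1.000000, coefficient = 1
x_1 = 0.7500, f(x_1) = 0.731689, coefficient = 4
x_2 = 1.5000, f(x_2) = 0.070737, coefficient = 1

I ≈ (0.750000/3) × 3.997493 = 0.999373
Exact value: 0.997495
Error: 0.001878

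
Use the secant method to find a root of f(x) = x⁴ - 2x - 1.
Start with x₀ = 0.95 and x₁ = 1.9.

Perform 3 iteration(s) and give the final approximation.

f(x) = x⁴ - 2x - 1
x₀ = 0.95, x₁ = 1.9

Secant formula: x_{n+1} = x_n - f(x_n)(x_n - x_{n-1})/(f(x_n) - f(x_{n-1}))

Iteration 1:
  f(0.950000) = -2.085494
  f(1.900000) = 8.232100
  x_2 = 1.900000 - 8.232100×(1.900000 - 0.950000)/(8.232100 - (-2.085494))
       = 1.142023
Iteration 2:
  f(1.900000) = 8.232100
  f(1.142023) = -1.583064
  x_3 = 1.142023 - (-1.583064)×(1.142023 - 1.900000)/(-1.583064 - 8.232100)
       = 1.264276
Iteration 3:
  f(1.142023) = -1.583064
  f(1.264276) = -0.973692
  x_4 = 1.264276 - (-0.973692)×(1.264276 - 1.142023)/(-0.973692 - (-1.583064))
       = 1.459618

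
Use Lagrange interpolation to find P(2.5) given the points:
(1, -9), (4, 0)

Lagrange interpolation formula:
P(x) = Σ yᵢ × Lᵢ(x)
where Lᵢ(x) = Π_{j≠i} (x - xⱼ)/(xᵢ - xⱼ)

L_0(2.5) = (2.5 - 4)/(1 - 4) = 0.500000
L_1(2.5) = (2.5 - 1)/(4 - 1) = 0.500000

P(2.5) = (-9)×L_0(2.5) + 0×L_1(2.5)
P(2.5) = -4.500000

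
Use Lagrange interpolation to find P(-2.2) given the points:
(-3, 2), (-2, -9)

Lagrange interpolation formula:
P(x) = Σ yᵢ × Lᵢ(x)
where Lᵢ(x) = Π_{j≠i} (x - xⱼ)/(xᵢ - xⱼ)

L_0(-2.2) = (-2.2 - (-2))/(-3 - (-2)) = 0.200000
L_1(-2.2) = (-2.2 - (-3))/(-2 - (-3)) = 0.800000

P(-2.2) = 2×L_0(-2.2) + (-9)×L_1(-2.2)
P(-2.2) = -6.800000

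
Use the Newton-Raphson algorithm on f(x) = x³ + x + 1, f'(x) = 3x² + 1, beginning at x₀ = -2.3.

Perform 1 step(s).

f(x) = x³ + x + 1
f'(x) = 3x² + 1
x₀ = -2.3

Newton-Raphson formula: x_{n+1} = x_n - f(x_n)/f'(x_n)

Iteration 1:
  f(-2.300000) = -13.467000
  f'(-2.300000) = 16.870000
  x_1 = -2.300000 - (-13.467000)/16.870000 = -1.501719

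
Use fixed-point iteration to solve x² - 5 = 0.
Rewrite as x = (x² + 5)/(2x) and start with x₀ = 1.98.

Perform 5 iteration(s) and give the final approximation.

Equation: x² - 5 = 0
Fixed-point form: x = (x² + 5)/(2x)
x₀ = 1.98

x_1 = g(1.980000) = 2.252626
x_2 = g(2.252626) = 2.236129
x_3 = g(2.236129) = 2.236068
x_4 = g(2.236068) = 2.236068
x_5 = g(2.236068) = 2.236068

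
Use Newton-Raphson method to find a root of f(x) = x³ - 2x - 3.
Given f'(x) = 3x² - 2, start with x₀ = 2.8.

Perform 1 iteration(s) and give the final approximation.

f(x) = x³ - 2x - 3
f'(x) = 3x² - 2
x₀ = 2.8

Newton-Raphson formula: x_{n+1} = x_n - f(x_n)/f'(x_n)

Iteration 1:
  f(2.800000) = 13.352000
  f'(2.800000) = 21.520000
  x_1 = 2.800000 - 13.352000/21.520000 = 2.179554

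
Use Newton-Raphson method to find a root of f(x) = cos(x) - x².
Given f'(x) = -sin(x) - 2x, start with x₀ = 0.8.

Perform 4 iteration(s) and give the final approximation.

f(x) = cos(x) - x²
f'(x) = -sin(x) - 2x
x₀ = 0.8

Newton-Raphson formula: x_{n+1} = x_n - f(x_n)/f'(x_n)

Iteration 1:
  f(0.800000) = 0.056707
  f'(0.800000) = -2.317356
  x_1 = 0.800000 - 0.056707/(-2.317356) = 0.824470
Iteration 2:
  f(0.824470) = -0.000806
  f'(0.824470) = -2.383129
  x_2 = 0.824470 - (-0.000806)/(-2.383129) = 0.824132
Iteration 3:
  f(0.824132) = 0.000000
  f'(0.824132) = -2.382224
  x_3 = 0.824132 - 0.000000/(-2.382224) = 0.824132
Iteration 4:
  f(0.824132) = 0.000000
  f'(0.824132) = -2.382223
  x_4 = 0.824132 - 0.000000/(-2.382223) = 0.824132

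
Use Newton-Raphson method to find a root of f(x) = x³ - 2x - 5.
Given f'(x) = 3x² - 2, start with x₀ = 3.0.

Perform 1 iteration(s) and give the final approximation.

f(x) = x³ - 2x - 5
f'(x) = 3x² - 2
x₀ = 3.0

Newton-Raphson formula: x_{n+1} = x_n - f(x_n)/f'(x_n)

Iteration 1:
  f(3.000000) = 16.000000
  f'(3.000000) = 25.000000
  x_1 = 3.000000 - 16.000000/25.000000 = 2.360000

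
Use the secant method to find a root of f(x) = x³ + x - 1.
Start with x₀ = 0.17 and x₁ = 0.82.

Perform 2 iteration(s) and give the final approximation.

f(x) = x³ + x - 1
x₀ = 0.17, x₁ = 0.82

Secant formula: x_{n+1} = x_n - f(x_n)(x_n - x_{n-1})/(f(x_n) - f(x_{n-1}))

Iteration 1:
  f(0.170000) = -0.825087
  f(0.820000) = 0.371368
  x_2 = 0.820000 - 0.371368×(0.820000 - 0.170000)/(0.371368 - (-0.825087))
       = 0.618246
Iteration 2:
  f(0.820000) = 0.371368
  f(0.618246) = -0.145442
  x_3 = 0.618246 - (-0.145442)×(0.618246 - 0.820000)/(-0.145442 - 0.371368)
       = 0.675024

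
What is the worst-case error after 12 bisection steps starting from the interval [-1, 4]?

Bisection error bound: |error| ≤ (b-a)/2^n
|error| ≤ (4 - (-1))/2^12 = 5/2^12
|error| ≤ 0.0012207031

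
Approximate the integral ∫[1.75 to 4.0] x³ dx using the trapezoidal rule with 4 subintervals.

f(x) = x³
a = 1.75, b = 4.0, n = 4
h = (b - a)/n = 0.562500

Trapezoidal rule: (h/2)[f(x₀) + 2f(x₁) + 2f(x₂) + ... + f(xₙ)]

x_0 = 1.7500, f(x_0) = 5.359375, coefficient = 1
x_1 = 2.3125, f(x_1) = 12.366455, coefficient = 2
x_2 = 2.8750, f(x_2) = 23.763672, coefficient = 2
x_3 = 3.4375, f(x_3) = 40.618896, coefficient = 2
x_4 = 4.0000, f(x_4) = 64.000000, coefficient = 1

I ≈ (0.562500/2) × 222.857422 = 62.678650
Exact value: 61.655273
Error: 1.023376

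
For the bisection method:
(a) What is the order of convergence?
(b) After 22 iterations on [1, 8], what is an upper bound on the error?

(a) Bisection has linear (order 1) convergence; the error is halved each step.

(b) Error bound = (b-a)/2^n = (8 - 1)/2^{22}
    = 7/2^{22}

(a) 1 (linear); (b) error ≤ 1.67e-06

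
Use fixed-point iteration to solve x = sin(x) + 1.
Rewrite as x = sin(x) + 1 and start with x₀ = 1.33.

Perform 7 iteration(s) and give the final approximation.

Equation: x = sin(x) + 1
Fixed-point form: x = sin(x) + 1
x₀ = 1.33

x_1 = g(1.330000) = 1.971148
x_2 = g(1.971148) = 1.920924
x_3 = g(1.920924) = 1.939329
x_4 = g(1.939329) = 1.932857
x_5 = g(1.932857) = 1.935169
x_6 = g(1.935169) = 1.934348
x_7 = g(1.934348) = 1.934640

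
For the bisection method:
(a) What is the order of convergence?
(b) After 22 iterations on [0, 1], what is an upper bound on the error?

(a) Bisection has linear (order 1) convergence; the error is halved each step.

(b) Error bound = (b-a)/2^n = (1 - 0)/2^{22}
    = 1/2^{22}

(a) 1 (linear); (b) error ≤ 2.38e-07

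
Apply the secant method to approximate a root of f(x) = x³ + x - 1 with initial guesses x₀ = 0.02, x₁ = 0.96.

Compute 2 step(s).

f(x) = x³ + x - 1
x₀ = 0.02, x₁ = 0.96

Secant formula: x_{n+1} = x_n - f(x_n)(x_n - x_{n-1})/(f(x_n) - f(x_{n-1}))

Iteration 1:
  f(0.020000) = -0.979992
  f(0.960000) = 0.844736
  x_2 = 0.960000 - 0.844736×(0.960000 - 0.020000)/(0.844736 - (-0.979992))
       = 0.524838
Iteration 2:
  f(0.960000) = 0.844736
  f(0.524838) = -0.330592
  x_3 = 0.524838 - (-0.330592)×(0.524838 - 0.960000)/(-0.330592 - 0.844736)
       = 0.647239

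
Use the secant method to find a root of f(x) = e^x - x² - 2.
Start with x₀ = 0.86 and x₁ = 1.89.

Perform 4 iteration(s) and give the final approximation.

f(x) = e^x - x² - 2
x₀ = 0.86, x₁ = 1.89

Secant formula: x_{n+1} = x_n - f(x_n)(x_n - x_{n-1})/(f(x_n) - f(x_{n-1}))

Iteration 1:
  f(0.860000) = -0.376439
  f(1.890000) = 1.047269
  x_2 = 1.890000 - 1.047269×(1.890000 - 0.860000)/(1.047269 - (-0.376439))
       = 1.132340
Iteration 2:
  f(1.890000) = 1.047269
  f(1.132340) = -0.179285
  x_3 = 1.132340 - (-0.179285)×(1.132340 - 1.890000)/(-0.179285 - 1.047269)
       = 1.243087
Iteration 3:
  f(1.132340) = -0.179285
  f(1.243087) = -0.078968
  x_4 = 1.243087 - (-0.078968)×(1.243087 - 1.132340)/(-0.078968 - (-0.179285))
       = 1.330265
Iteration 4:
  f(1.243087) = -0.078968
  f(1.330265) = 0.012441
  x_5 = 1.330265 - 0.012441×(1.330265 - 1.243087)/(0.012441 - (-0.078968))
       = 1.318400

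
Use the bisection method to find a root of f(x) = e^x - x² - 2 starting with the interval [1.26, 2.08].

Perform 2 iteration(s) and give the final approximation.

f(x) = e^x - x² - 2
Initial interval: [1.26, 2.08]

Iteration 1:
  c_1 = (1.260000 + 2.080000)/2 = 1.670000
  f(c_1) = f(1.670000) = 0.523268
  f(a) × f(c) < 0, new interval: [1.260000, 1.670000]
Iteration 2:
  c_2 = (1.260000 + 1.670000)/2 = 1.465000
  f(c_2) = f(1.465000) = 0.181318
  f(a) × f(c) < 0, new interval: [1.260000, 1.465000]

After 2 iteration(s), the approximation is c_2 = 1.465000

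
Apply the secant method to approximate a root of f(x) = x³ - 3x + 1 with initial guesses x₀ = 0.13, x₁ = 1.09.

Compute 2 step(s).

f(x) = x³ - 3x + 1
x₀ = 0.13, x₁ = 1.09

Secant formula: x_{n+1} = x_n - f(x_n)(x_n - x_{n-1})/(f(x_n) - f(x_{n-1}))

Iteration 1:
  f(0.130000) = 0.612197
  f(1.090000) = -0.974971
  x_2 = 1.090000 - (-0.974971)×(1.090000 - 0.130000)/(-0.974971 - 0.612197)
       = 0.500288
Iteration 2:
  f(1.090000) = -0.974971
  f(0.500288) = -0.375648
  x_3 = 0.500288 - (-0.375648)×(0.500288 - 1.090000)/(-0.375648 - (-0.974971))
       = 0.130664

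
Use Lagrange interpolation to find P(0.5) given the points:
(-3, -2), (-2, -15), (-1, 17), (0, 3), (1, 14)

Lagrange interpolation formula:
P(x) = Σ yᵢ × Lᵢ(x)
where Lᵢ(x) = Π_{j≠i} (x - xⱼ)/(xᵢ - xⱼ)

L_0(0.5) = (0.5 - (-2))/(-3 - (-2)) × (0.5 - (-1))/(-3 - (-1)) × (0.5 - 0)/(-3 - 0) × (0.5 - 1)/(-3 - 1) = -0.039062
L_1(0.5) = (0.5 - (-3))/(-2 - (-3)) × (0.5 - (-1))/(-2 - (-1)) × (0.5 - 0)/(-2 - 0) × (0.5 - 1)/(-2 - 1) = 0.218750
L_2(0.5) = (0.5 - (-3))/(-1 - (-3)) × (0.5 - (-2))/(-1 - (-2)) × (0.5 - 0)/(-1 - 0) × (0.5 - 1)/(-1 - 1) = -0.546875
L_3(0.5) = (0.5 - (-3))/(0 - (-3)) × (0.5 - (-2))/(0 - (-2)) × (0.5 - (-1))/(0 - (-1)) × (0.5 - 1)/(0 - 1) = 1.093750
L_4(0.5) = (0.5 - (-3))/(1 - (-3)) × (0.5 - (-2))/(1 - (-2)) × (0.5 - (-1))/(1 - (-1)) × (0.5 - 0)/(1 - 0) = 0.273438

P(0.5) = (-2)×L_0(0.5) + (-15)×L_1(0.5) + 17×L_2(0.5) + 3×L_3(0.5) + 14×L_4(0.5)
P(0.5) = -5.390625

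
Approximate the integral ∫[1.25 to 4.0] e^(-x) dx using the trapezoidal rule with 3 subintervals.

f(x) = e^(-x)
a = 1.25, b = 4.0, n = 3
h = (b - a)/n = 0.916667

Trapezoidal rule: (h/2)[f(x₀) + 2f(x₁) + 2f(x₂) + ... + f(xₙ)]

x_0 = 1.2500, f(x_0) = 0.286505, coefficient = 1
x_1 = 2.1667, f(x_1) = 0.114559, coefficient = 2
x_2 = 3.0833, f(x_2) = 0.045806, coefficient = 2
x_3 = 4.0000, f(x_3) = 0.018316, coefficient = 1

I ≈ (0.916667/2) × 0.625551 = 0.286711
Exact value: 0.268189
Error: 0.018522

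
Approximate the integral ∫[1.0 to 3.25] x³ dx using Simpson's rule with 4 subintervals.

f(x) = x³
a = 1.0, b = 3.25, n = 4
h = (b - a)/n = 0.562500

Simpson's rule: (h/3)[f(x₀) + 4f(x₁) + 2f(x₂) + ... + f(xₙ)]

x_0 = 1.0000, f(x_0) = 1.000000, coefficient = 1
x_1 = 1.5625, f(x_1) = 3.814697, coefficient = 4
x_2 = 2.1250, f(x_2) = 9.595703, coefficient = 2
x_3 = 2.6875, f(x_3) = 19.410889, coefficient = 4
x_4 = 3.2500, f(x_4) = 34.328125, coefficient = 1

I ≈ (0.562500/3) × 147.421875 = 27.641602
Exact value: 27.641602
Error: 0.000000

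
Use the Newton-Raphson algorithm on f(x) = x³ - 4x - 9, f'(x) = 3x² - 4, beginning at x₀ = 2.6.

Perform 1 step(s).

f(x) = x³ - 4x - 9
f'(x) = 3x² - 4
x₀ = 2.6

Newton-Raphson formula: x_{n+1} = x_n - f(x_n)/f'(x_n)

Iteration 1:
  f(2.600000) = -1.824000
  f'(2.600000) = 16.280000
  x_1 = 2.600000 - (-1.824000)/16.280000 = 2.712039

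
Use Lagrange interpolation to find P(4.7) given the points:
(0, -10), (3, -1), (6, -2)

Lagrange interpolation formula:
P(x) = Σ yᵢ × Lᵢ(x)
where Lᵢ(x) = Π_{j≠i} (x - xⱼ)/(xᵢ - xⱼ)

L_0(4.7) = (4.7 - 3)/(0 - 3) × (4.7 - 6)/(0 - 6) = -0.122778
L_1(4.7) = (4.7 - 0)/(3 - 0) × (4.7 - 6)/(3 - 6) = 0.678889
L_2(4.7) = (4.7 - 0)/(6 - 0) × (4.7 - 3)/(6 - 3) = 0.443889

P(4.7) = (-10)×L_0(4.7) + (-1)×L_1(4.7) + (-2)×L_2(4.7)
P(4.7) = -0.338889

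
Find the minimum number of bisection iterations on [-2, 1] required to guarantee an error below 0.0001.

We need (b-a)/2^n ≤ 0.0001
(1 - (-2))/2^n ≤ 0.0001
3/2^n ≤ 0.0001
2^n ≥ 30000
n ≥ log₂(30000) = 14.87
n ≥ 15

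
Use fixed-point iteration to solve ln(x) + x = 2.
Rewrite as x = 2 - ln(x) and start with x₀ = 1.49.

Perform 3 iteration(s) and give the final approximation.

Equation: ln(x) + x = 2
Fixed-point form: x = 2 - ln(x)
x₀ = 1.49

x_1 = g(1.490000) = 1.601224
x_2 = g(1.601224) = 1.529232
x_3 = g(1.529232) = 1.575235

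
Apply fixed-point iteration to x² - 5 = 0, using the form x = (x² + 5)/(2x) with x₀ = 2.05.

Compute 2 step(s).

Equation: x² - 5 = 0
Fixed-point form: x = (x² + 5)/(2x)
x₀ = 2.05

x_1 = g(2.050000) = 2.244512
x_2 = g(2.244512) = 2.236084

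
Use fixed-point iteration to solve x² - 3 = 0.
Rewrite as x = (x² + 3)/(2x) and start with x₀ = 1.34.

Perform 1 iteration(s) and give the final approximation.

Equation: x² - 3 = 0
Fixed-point form: x = (x² + 3)/(2x)
x₀ = 1.34

x_1 = g(1.340000) = 1.789403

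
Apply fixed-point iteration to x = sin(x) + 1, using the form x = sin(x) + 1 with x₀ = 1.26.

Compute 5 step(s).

Equation: x = sin(x) + 1
Fixed-point form: x = sin(x) + 1
x₀ = 1.26

x_1 = g(1.260000) = 1.952090
x_2 = g(1.952090) = 1.928184
x_3 = g(1.928184) = 1.936814
x_4 = g(1.936814) = 1.933760
x_5 = g(1.933760) = 1.934849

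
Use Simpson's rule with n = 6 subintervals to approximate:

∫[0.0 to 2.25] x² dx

f(x) = x²
a = 0.0, b = 2.25, n = 6
h = (b - a)/n = 0.375000

Simpson's rule: (h/3)[f(x₀) + 4f(x₁) + 2f(x₂) + ... + f(xₙ)]

x_0 = 0.0000, f(x_0) = 0.000000, coefficient = 1
x_1 = 0.3750, f(x_1) = 0.140625, coefficient = 4
x_2 = 0.7500, f(x_2) = 0.562500, coefficient = 2
x_3 = 1.1250, f(x_3) = 1.265625, coefficient = 4
x_4 = 1.5000, f(x_4) = 2.250000, coefficient = 2
x_5 = 1.8750, f(x_5) = 3.515625, coefficient = 4
x_6 = 2.2500, f(x_6) = 5.062500, coefficient = 1

I ≈ (0.375000/3) × 30.375000 = 3.796875
Exact value: 3.796875
Error: 0.000000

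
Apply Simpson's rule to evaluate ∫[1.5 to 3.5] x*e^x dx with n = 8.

f(x) = x*e^x
a = 1.5, b = 3.5, n = 8
h = (b - a)/n = 0.250000

Simpson's rule: (h/3)[f(x₀) + 4f(x₁) + 2f(x₂) + ... + f(xₙ)]

x_0 = 1.5000, f(x_0) = 6.722534, coefficient = 1
x_1 = 1.7500, f(x_1) = 10.070555, coefficient = 4
x_2 = 2.0000, f(x_2) = 14.778112, coefficient = 2
x_3 = 2.2500, f(x_3) = 21.347406, coefficient = 4
x_4 = 2.5000, f(x_4) = 30.456235, coefficient = 2
x_5 = 2.7500, f(x_5) = 43.017238, coefficient = 4
x_6 = 3.0000, f(x_6) = 60.256611, coefficient = 2
x_7 = 3.2500, f(x_7) = 83.818605, coefficient = 4
x_8 = 3.5000, f(x_8) = 115.904082, coefficient = 1

I ≈ (0.250000/3) × 966.623742 = 80.551979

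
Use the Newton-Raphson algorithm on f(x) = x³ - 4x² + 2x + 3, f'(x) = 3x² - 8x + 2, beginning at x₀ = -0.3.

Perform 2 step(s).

f(x) = x³ - 4x² + 2x + 3
f'(x) = 3x² - 8x + 2
x₀ = -0.3

Newton-Raphson formula: x_{n+1} = x_n - f(x_n)/f'(x_n)

Iteration 1:
  f(-0.300000) = 2.013000
  f'(-0.300000) = 4.670000
  x_1 = -0.300000 - 2.013000/4.670000 = -0.731049
Iteration 2:
  f(-0.731049) = -0.990527
  f'(-0.731049) = 9.451693
  x_2 = -0.731049 - (-0.990527)/9.451693 = -0.626250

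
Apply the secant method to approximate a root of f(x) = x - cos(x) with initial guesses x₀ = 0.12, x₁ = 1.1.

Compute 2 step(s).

f(x) = x - cos(x)
x₀ = 0.12, x₁ = 1.1

Secant formula: x_{n+1} = x_n - f(x_n)(x_n - x_{n-1})/(f(x_n) - f(x_{n-1}))

Iteration 1:
  f(0.120000) = -0.872809
  f(1.100000) = 0.646404
  x_2 = 1.100000 - 0.646404×(1.100000 - 0.120000)/(0.646404 - (-0.872809))
       = 0.683024
Iteration 2:
  f(1.100000) = 0.646404
  f(0.683024) = -0.092644
  x_3 = 0.683024 - (-0.092644)×(0.683024 - 1.100000)/(-0.092644 - 0.646404)
       = 0.735294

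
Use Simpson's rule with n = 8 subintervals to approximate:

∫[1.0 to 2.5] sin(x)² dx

f(x) = sin(x)²
a = 1.0, b = 2.5, n = 8
h = (b - a)/n = 0.187500

Simpson's rule: (h/3)[f(x₀) + 4f(x₁) + 2f(x₂) + ... + f(xₙ)]

x_0 = 1.0000, f(x_0) = 0.708073, coefficient = 1
x_1 = 1.1875, f(x_1) = 0.860139, coefficient = 4
x_2 = 1.3750, f(x_2) = 0.962151, coefficient = 2
x_3 = 1.5625, f(x_3) = 0.999931, coefficient = 4
x_4 = 1.7500, f(x_4) = 0.968228, coefficient = 2
x_5 = 1.9375, f(x_5) = 0.871449, coefficient = 4
x_6 = 2.1250, f(x_6) = 0.723044, coefficient = 2
x_7 = 2.3125, f(x_7) = 0.543639, coefficient = 4
x_8 = 2.5000, f(x_8) = 0.358169, coefficient = 1

I ≈ (0.187500/3) × 19.473722 = 1.217108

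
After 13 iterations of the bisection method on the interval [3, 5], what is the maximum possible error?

Bisection error bound: |error| ≤ (b-a)/2^n
|error| ≤ (5 - 3)/2^13 = 2/2^13
|error| ≤ 0.0002441406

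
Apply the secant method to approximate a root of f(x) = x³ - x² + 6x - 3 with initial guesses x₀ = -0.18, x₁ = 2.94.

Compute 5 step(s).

f(x) = x³ - x² + 6x - 3
x₀ = -0.18, x₁ = 2.94

Secant formula: x_{n+1} = x_n - f(x_n)(x_n - x_{n-1})/(f(x_n) - f(x_{n-1}))

Iteration 1:
  f(-0.180000) = -4.118232
  f(2.940000) = 31.408584
  x_2 = 2.940000 - 31.408584×(2.940000 - (-0.180000))/(31.408584 - (-4.118232))
       = 0.181667
Iteration 2:
  f(2.940000) = 31.408584
  f(0.181667) = -1.937004
  x_3 = 0.181667 - (-1.937004)×(0.181667 - 2.940000)/(-1.937004 - 31.408584)
       = 0.341895
Iteration 3:
  f(0.181667) = -1.937004
  f(0.341895) = -1.025555
  x_4 = 0.341895 - (-1.025555)×(0.341895 - 0.181667)/(-1.025555 - (-1.937004))
       = 0.522183
Iteration 4:
  f(0.341895) = -1.025555
  f(0.522183) = 0.002808
  x_5 = 0.522183 - 0.002808×(0.522183 - 0.341895)/(0.002808 - (-1.025555))
       = 0.521691
Iteration 5:
  f(0.522183) = 0.002808
  f(0.521691) = -0.000034
  x_6 = 0.521691 - (-0.000034)×(0.521691 - 0.522183)/(-0.000034 - 0.002808)
       = 0.521696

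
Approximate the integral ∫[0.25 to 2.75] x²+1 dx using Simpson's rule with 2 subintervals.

f(x) = x²+1
a = 0.25, b = 2.75, n = 2
h = (b - a)/n = 1.250000

Simpson's rule: (h/3)[f(x₀) + 4f(x₁) + 2f(x₂) + ... + f(xₙ)]

x_0 = 0.2500, f(x_0) = 1.062500, coefficient = 1
x_1 = 1.5000, f(x_1) = 3.250000, coefficient = 4
x_2 = 2.7500, f(x_2) = 8.562500, coefficient = 1

I ≈ (1.250000/3) × 22.625000 = 9.427083
Exact value: 9.427083
Error: 0.000000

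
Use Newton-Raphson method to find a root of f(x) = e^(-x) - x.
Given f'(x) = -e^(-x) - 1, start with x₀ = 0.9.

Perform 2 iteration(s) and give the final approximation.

f(x) = e^(-x) - x
f'(x) = -e^(-x) - 1
x₀ = 0.9

Newton-Raphson formula: x_{n+1} = x_n - f(x_n)/f'(x_n)

Iteration 1:
  f(0.900000) = -0.493430
  f'(0.900000) = -1.406570
  x_1 = 0.900000 - (-0.493430)/(-1.406570) = 0.549196
Iteration 2:
  f(0.549196) = 0.028218
  f'(0.549196) = -1.577414
  x_2 = 0.549196 - 0.028218/(-1.577414) = 0.567085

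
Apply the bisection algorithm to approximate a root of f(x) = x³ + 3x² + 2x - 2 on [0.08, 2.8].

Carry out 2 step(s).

f(x) = x³ + 3x² + 2x - 2
Initial interval: [0.08, 2.8]

Iteration 1:
  c_1 = (0.080000 + 2.800000)/2 = 1.440000
  f(c_1) = f(1.440000) = 10.086784
  f(a) × f(c) < 0, new interval: [0.080000, 1.440000]
Iteration 2:
  c_2 = (0.080000 + 1.440000)/2 = 0.760000
  f(c_2) = f(0.760000) = 1.691776
  f(a) × f(c) < 0, new interval: [0.080000, 0.760000]

After 2 iteration(s), the approximation is c_2 = 0.760000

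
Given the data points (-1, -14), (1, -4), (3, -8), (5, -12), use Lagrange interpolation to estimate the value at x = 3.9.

Lagrange interpolation formula:
P(x) = Σ yᵢ × Lᵢ(x)
where Lᵢ(x) = Π_{j≠i} (x - xⱼ)/(xᵢ - xⱼ)

L_0(3.9) = (3.9 - 1)/(-1 - 1) × (3.9 - 3)/(-1 - 3) × (3.9 - 5)/(-1 - 5) = 0.059813
L_1(3.9) = (3.9 - (-1))/(1 - (-1)) × (3.9 - 3)/(1 - 3) × (3.9 - 5)/(1 - 5) = -0.303188
L_2(3.9) = (3.9 - (-1))/(3 - (-1)) × (3.9 - 1)/(3 - 1) × (3.9 - 5)/(3 - 5) = 0.976938
L_3(3.9) = (3.9 - (-1))/(5 - (-1)) × (3.9 - 1)/(5 - 1) × (3.9 - 3)/(5 - 3) = 0.266437

P(3.9) = (-14)×L_0(3.9) + (-4)×L_1(3.9) + (-8)×L_2(3.9) + (-12)×L_3(3.9)
P(3.9) = -10.637375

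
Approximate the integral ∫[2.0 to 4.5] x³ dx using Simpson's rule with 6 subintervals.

f(x) = x³
a = 2.0, b = 4.5, n = 6
h = (b - a)/n = 0.416667

Simpson's rule: (h/3)[f(x₀) + 4f(x₁) + 2f(x₂) + ... + f(xₙ)]

x_0 = 2.0000, f(x_0) = 8.000000, coefficient = 1
x_1 = 2.4167, f(x_1) = 14.114005, coefficient = 4
x_2 = 2.8333, f(x_2) = 22.745370, coefficient = 2
x_3 = 3.2500, f(x_3) = 34.328125, coefficient = 4
x_4 = 3.6667, f(x_4) = 49.296296, coefficient = 2
x_5 = 4.0833, f(x_5) = 68.083912, coefficient = 4
x_6 = 4.5000, f(x_6) = 91.125000, coefficient = 1

I ≈ (0.416667/3) × 709.312500 = 98.515625
Exact value: 98.515625
Error: 0.000000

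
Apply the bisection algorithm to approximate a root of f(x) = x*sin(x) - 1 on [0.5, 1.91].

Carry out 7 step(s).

f(x) = x*sin(x) - 1
Initial interval: [0.5, 1.91]

Iteration 1:
  c_1 = (0.500000 + 1.910000)/2 = 1.205000
  f(c_1) = f(1.205000) = 0.125276
  f(a) × f(c) < 0, new interval: [0.500000, 1.205000]
Iteration 2:
  c_2 = (0.500000 + 1.205000)/2 = 0.852500
  f(c_2) = f(0.852500) = -0.358129
  f(a) × f(c) ≥ 0, new interval: [0.852500, 1.205000]
Iteration 3:
  c_3 = (0.852500 + 1.205000)/2 = 1.028750
  f(c_3) = f(1.028750) = -0.118716
  f(a) × f(c) ≥ 0, new interval: [1.028750, 1.205000]
Iteration 4:
  c_4 = (1.028750 + 1.205000)/2 = 1.116875
  f(c_4) = f(1.116875) = 0.003774
  f(a) × f(c) < 0, new interval: [1.028750, 1.116875]
Iteration 5:
  c_5 = (1.028750 + 1.116875)/2 = 1.072812
  f(c_5) = f(1.072812) = -0.057483
  f(a) × f(c) ≥ 0, new interval: [1.072812, 1.116875]
Iteration 6:
  c_6 = (1.072812 + 1.116875)/2 = 1.094844
  f(c_6) = f(1.094844) = -0.026841
  f(a) × f(c) ≥ 0, new interval: [1.094844, 1.116875]
Iteration 7:
  c_7 = (1.094844 + 1.116875)/2 = 1.105859
  f(c_7) = f(1.105859) = -0.011528
  f(a) × f(c) ≥ 0, new interval: [1.105859, 1.116875]

After 7 iteration(s), the approximation is c_7 = 1.105859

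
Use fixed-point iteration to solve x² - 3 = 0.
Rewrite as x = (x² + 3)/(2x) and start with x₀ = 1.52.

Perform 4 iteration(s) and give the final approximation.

Equation: x² - 3 = 0
Fixed-point form: x = (x² + 3)/(2x)
x₀ = 1.52

x_1 = g(1.520000) = 1.746842
x_2 = g(1.746842) = 1.732113
x_3 = g(1.732113) = 1.732051
x_4 = g(1.732051) = 1.732051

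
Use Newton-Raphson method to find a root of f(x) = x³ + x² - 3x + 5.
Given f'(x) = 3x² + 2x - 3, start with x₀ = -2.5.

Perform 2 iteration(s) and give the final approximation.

f(x) = x³ + x² - 3x + 5
f'(x) = 3x² + 2x - 3
x₀ = -2.5

Newton-Raphson formula: x_{n+1} = x_n - f(x_n)/f'(x_n)

Iteration 1:
  f(-2.500000) = 3.125000
  f'(-2.500000) = 10.750000
  x_1 = -2.500000 - 3.125000/10.750000 = -2.790698
Iteration 2:
  f(-2.790698) = -0.573849
  f'(-2.790698) = 14.782585
  x_2 = -2.790698 - (-0.573849)/14.782585 = -2.751878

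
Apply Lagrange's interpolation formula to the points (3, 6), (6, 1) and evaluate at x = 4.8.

Lagrange interpolation formula:
P(x) = Σ yᵢ × Lᵢ(x)
where Lᵢ(x) = Π_{j≠i} (x - xⱼ)/(xᵢ - xⱼ)

L_0(4.8) = (4.8 - 6)/(3 - 6) = 0.400000
L_1(4.8) = (4.8 - 3)/(6 - 3) = 0.600000

P(4.8) = 6×L_0(4.8) + 1×L_1(4.8)
P(4.8) = 3.000000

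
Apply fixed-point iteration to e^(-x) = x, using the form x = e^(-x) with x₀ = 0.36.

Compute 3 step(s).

Equation: e^(-x) = x
Fixed-point form: x = e^(-x)
x₀ = 0.36

x_1 = g(0.360000) = 0.697676
x_2 = g(0.697676) = 0.497741
x_3 = g(0.497741) = 0.607903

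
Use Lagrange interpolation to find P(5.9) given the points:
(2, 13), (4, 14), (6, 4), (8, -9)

Lagrange interpolation formula:
P(x) = Σ yᵢ × Lᵢ(x)
where Lᵢ(x) = Π_{j≠i} (x - xⱼ)/(xᵢ - xⱼ)

L_0(5.9) = (5.9 - 4)/(2 - 4) × (5.9 - 6)/(2 - 6) × (5.9 - 8)/(2 - 8) = -0.008312
L_1(5.9) = (5.9 - 2)/(4 - 2) × (5.9 - 6)/(4 - 6) × (5.9 - 8)/(4 - 8) = 0.051187
L_2(5.9) = (5.9 - 2)/(6 - 2) × (5.9 - 4)/(6 - 4) × (5.9 - 8)/(6 - 8) = 0.972563
L_3(5.9) = (5.9 - 2)/(8 - 2) × (5.9 - 4)/(8 - 4) × (5.9 - 6)/(8 - 6) = -0.015437

P(5.9) = 13×L_0(5.9) + 14×L_1(5.9) + 4×L_2(5.9) + (-9)×L_3(5.9)
P(5.9) = 4.637750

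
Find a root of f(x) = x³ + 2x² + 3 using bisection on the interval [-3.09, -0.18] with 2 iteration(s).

f(x) = x³ + 2x² + 3
Initial interval: [-3.09, -0.18]

Iteration 1:
  c_1 = (-3.090000 + (-0.180000))/2 = -1.635000
  f(c_1) = f(-1.635000) = 3.975727
  f(a) × f(c) < 0, new interval: [-3.090000, -1.635000]
Iteration 2:
  c_2 = (-3.090000 + (-1.635000))/2 = -2.362500
  f(c_2) = f(-2.362500) = 0.976740
  f(a) × f(c) < 0, new interval: [-3.090000, -2.362500]

After 2 iteration(s), the approximation is c_2 = -2.362500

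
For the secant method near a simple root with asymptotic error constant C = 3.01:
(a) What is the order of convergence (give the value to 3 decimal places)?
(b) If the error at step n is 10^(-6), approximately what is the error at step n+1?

(a) Secant method has superlinear convergence with order φ = (1+√5)/2 ≈ 1.618.
    This means |e_{n+1}| ≈ C|e_n|^1.618.

(b) With |e_n| = 10^(-6) and C = 3.01:
    |e_{n+1}| ≈ 3.01 × (10^(-6))^1.618 = 3.01 × 10^(-9.71)

(a) ≈ 1.618 (golden ratio); (b) |e_{n+1}| ≈ 5.893e-10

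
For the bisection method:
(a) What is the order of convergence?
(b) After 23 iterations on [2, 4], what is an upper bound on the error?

(a) Bisection has linear (order 1) convergence; the error is halved each step.

(b) Error bound = (b-a)/2^n = (4 - 2)/2^{23}
    = 2/2^{23}

(a) 1 (linear); (b) error ≤ 2.38e-07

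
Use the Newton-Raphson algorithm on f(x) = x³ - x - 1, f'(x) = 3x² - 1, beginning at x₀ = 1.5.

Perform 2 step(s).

f(x) = x³ - x - 1
f'(x) = 3x² - 1
x₀ = 1.5

Newton-Raphson formula: x_{n+1} = x_n - f(x_n)/f'(x_n)

Iteration 1:
  f(1.500000) = 0.875000
  f'(1.500000) = 5.750000
  x_1 = 1.500000 - 0.875000/5.750000 = 1.347826
Iteration 2:
  f(1.347826) = 0.100682
  f'(1.347826) = 4.449905
  x_2 = 1.347826 - 0.100682/4.449905 = 1.325200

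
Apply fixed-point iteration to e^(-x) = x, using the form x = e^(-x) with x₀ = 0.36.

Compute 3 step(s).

Equation: e^(-x) = x
Fixed-point form: x = e^(-x)
x₀ = 0.36

x_1 = g(0.360000) = 0.697676
x_2 = g(0.697676) = 0.497741
x_3 = g(0.497741) = 0.607903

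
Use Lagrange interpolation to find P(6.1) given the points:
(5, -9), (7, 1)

Lagrange interpolation formula:
P(x) = Σ yᵢ × Lᵢ(x)
where Lᵢ(x) = Π_{j≠i} (x - xⱼ)/(xᵢ - xⱼ)

L_0(6.1) = (6.1 - 7)/(5 - 7) = 0.450000
L_1(6.1) = (6.1 - 5)/(7 - 5) = 0.550000

P(6.1) = (-9)×L_0(6.1) + 1×L_1(6.1)
P(6.1) = -3.500000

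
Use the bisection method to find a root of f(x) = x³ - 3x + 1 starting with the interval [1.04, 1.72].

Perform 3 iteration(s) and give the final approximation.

f(x) = x³ - 3x + 1
Initial interval: [1.04, 1.72]

Iteration 1:
  c_1 = (1.040000 + 1.720000)/2 = 1.380000
  f(c_1) = f(1.380000) = -0.511928
  f(a) × f(c) ≥ 0, new interval: [1.380000, 1.720000]
Iteration 2:
  c_2 = (1.380000 + 1.720000)/2 = 1.550000
  f(c_2) = f(1.550000) = 0.073875
  f(a) × f(c) < 0, new interval: [1.380000, 1.550000]
Iteration 3:
  c_3 = (1.380000 + 1.550000)/2 = 1.465000
  f(c_3) = f(1.465000) = -0.250780
  f(a) × f(c) ≥ 0, new interval: [1.465000, 1.550000]

After 3 iteration(s), the approximation is c_3 = 1.465000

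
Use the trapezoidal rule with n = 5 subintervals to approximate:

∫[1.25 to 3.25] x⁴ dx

f(x) = x⁴
a = 1.25, b = 3.25, n = 5
h = (b - a)/n = 0.400000

Trapezoidal rule: (h/2)[f(x₀) + 2f(x₁) + 2f(x₂) + ... + f(xₙ)]

x_0 = 1.2500, f(x_0) = 2.441406, coefficient = 1
x_1 = 1.6500, f(x_1) = 7.412006, coefficient = 2
x_2 = 2.0500, f(x_2) = 17.661006, coefficient = 2
x_3 = 2.4500, f(x_3) = 36.030006, coefficient = 2
x_4 = 2.8500, f(x_4) = 65.975006, coefficient = 2
x_5 = 3.2500, f(x_5) = 111.566406, coefficient = 1

I ≈ (0.400000/2) × 368.163863 = 73.632773
Exact value: 71.907813
Error: 1.724960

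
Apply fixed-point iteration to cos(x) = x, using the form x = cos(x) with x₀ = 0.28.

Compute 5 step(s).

Equation: cos(x) = x
Fixed-point form: x = cos(x)
x₀ = 0.28

x_1 = g(0.280000) = 0.961055
x_2 = g(0.961055) = 0.572655
x_3 = g(0.572655) = 0.840465
x_4 = g(0.840465) = 0.667116
x_5 = g(0.667116) = 0.785609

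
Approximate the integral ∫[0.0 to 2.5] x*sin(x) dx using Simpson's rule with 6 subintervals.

f(x) = x*sin(x)
a = 0.0, b = 2.5, n = 6
h = (b - a)/n = 0.416667

Simpson's rule: (h/3)[f(x₀) + 4f(x₁) + 2f(x₂) + ... + f(xₙ)]

x_0 = 0.0000, f(x_0) = 0.000000, coefficient = 1
x_1 = 0.4167, f(x_1) = 0.168631, coefficient = 4
x_2 = 0.8333, f(x_2) = 0.616814, coefficient = 2
x_3 = 1.2500, f(x_3) = 1.186231, coefficient = 4
x_4 = 1.6667, f(x_4) = 1.659013, coefficient = 2
x_5 = 2.0833, f(x_5) = 1.815632, coefficient = 4
x_6 = 2.5000, f(x_6) = 1.496180, coefficient = 1

I ≈ (0.416667/3) × 18.729809 = 2.601362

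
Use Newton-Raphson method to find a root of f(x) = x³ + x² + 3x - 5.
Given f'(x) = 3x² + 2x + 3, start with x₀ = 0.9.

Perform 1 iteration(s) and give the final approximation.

f(x) = x³ + x² + 3x - 5
f'(x) = 3x² + 2x + 3
x₀ = 0.9

Newton-Raphson formula: x_{n+1} = x_n - f(x_n)/f'(x_n)

Iteration 1:
  f(0.900000) = -0.761000
  f'(0.900000) = 7.230000
  x_1 = 0.900000 - (-0.761000)/7.230000 = 1.005256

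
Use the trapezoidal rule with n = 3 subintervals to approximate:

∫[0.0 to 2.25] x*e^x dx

f(x) = x*e^x
a = 0.0, b = 2.25, n = 3
h = (b - a)/n = 0.750000

Trapezoidal rule: (h/2)[f(x₀) + 2f(x₁) + 2f(x₂) + ... + f(xₙ)]

x_0 = 0.0000, f(x_0) = 0.000000, coefficient = 1
x_1 = 0.7500, f(x_1) = 1.587750, coefficient = 2
x_2 = 1.5000, f(x_2) = 6.722534, coefficient = 2
x_3 = 2.2500, f(x_3) = 21.347406, coefficient = 1

I ≈ (0.750000/2) × 37.967973 = 14.237990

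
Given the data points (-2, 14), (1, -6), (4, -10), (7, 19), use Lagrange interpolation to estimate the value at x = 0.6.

Lagrange interpolation formula:
P(x) = Σ yᵢ × Lᵢ(x)
where Lᵢ(x) = Π_{j≠i} (x - xⱼ)/(xᵢ - xⱼ)

L_0(0.6) = (0.6 - 1)/(-2 - 1) × (0.6 - 4)/(-2 - 4) × (0.6 - 7)/(-2 - 7) = 0.053728
L_1(0.6) = (0.6 - (-2))/(1 - (-2)) × (0.6 - 4)/(1 - 4) × (0.6 - 7)/(1 - 7) = 1.047704
L_2(0.6) = (0.6 - (-2))/(4 - (-2)) × (0.6 - 1)/(4 - 1) × (0.6 - 7)/(4 - 7) = -0.123259
L_3(0.6) = (0.6 - (-2))/(7 - (-2)) × (0.6 - 1)/(7 - 1) × (0.6 - 4)/(7 - 4) = 0.021827

P(0.6) = 14×L_0(0.6) + (-6)×L_1(0.6) + (-10)×L_2(0.6) + 19×L_3(0.6)
P(0.6) = -3.886716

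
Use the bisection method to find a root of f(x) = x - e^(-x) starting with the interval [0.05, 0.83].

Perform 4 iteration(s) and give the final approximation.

f(x) = x - e^(-x)
Initial interval: [0.05, 0.83]

Iteration 1:
  c_1 = (0.050000 + 0.830000)/2 = 0.440000
  f(c_1) = f(0.440000) = -0.204036
  f(a) × f(c) ≥ 0, new interval: [0.440000, 0.830000]
Iteration 2:
  c_2 = (0.440000 + 0.830000)/2 = 0.635000
  f(c_2) = f(0.635000) = 0.105065
  f(a) × f(c) < 0, new interval: [0.440000, 0.635000]
Iteration 3:
  c_3 = (0.440000 + 0.635000)/2 = 0.537500
  f(c_3) = f(0.537500) = -0.046707
  f(a) × f(c) ≥ 0, new interval: [0.537500, 0.635000]
Iteration 4:
  c_4 = (0.537500 + 0.635000)/2 = 0.586250
  f(c_4) = f(0.586250) = 0.029840
  f(a) × f(c) < 0, new interval: [0.537500, 0.586250]

After 4 iteration(s), the approximation is c_4 = 0.586250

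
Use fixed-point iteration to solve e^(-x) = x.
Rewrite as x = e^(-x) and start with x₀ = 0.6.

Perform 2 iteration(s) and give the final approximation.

Equation: e^(-x) = x
Fixed-point form: x = e^(-x)
x₀ = 0.6

x_1 = g(0.600000) = 0.548812
x_2 = g(0.548812) = 0.577636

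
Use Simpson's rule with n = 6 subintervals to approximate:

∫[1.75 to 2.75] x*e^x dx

f(x) = x*e^x
a = 1.75, b = 2.75, n = 6
h = (b - a)/n = 0.166667

Simpson's rule: (h/3)[f(x₀) + 4f(x₁) + 2f(x₂) + ... + f(xₙ)]

x_0 = 1.7500, f(x_0) = 10.070555, coefficient = 1
x_1 = 1.9167, f(x_1) = 13.029998, coefficient = 4
x_2 = 2.0833, f(x_2) = 16.731656, coefficient = 2
x_3 = 2.2500, f(x_3) = 21.347406, coefficient = 4
x_4 = 2.4167, f(x_4) = 27.087053, coefficient = 2
x_5 = 2.5833, f(x_5) = 34.206439, coefficient = 4
x_6 = 2.7500, f(x_6) = 43.017238, coefficient = 1

I ≈ (0.166667/3) × 415.060578 = 23.058921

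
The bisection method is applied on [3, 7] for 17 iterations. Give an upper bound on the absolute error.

Bisection error bound: |error| ≤ (b-a)/2^n
|error| ≤ (7 - 3)/2^17 = 4/2^17
|error| ≤ 0.0000305176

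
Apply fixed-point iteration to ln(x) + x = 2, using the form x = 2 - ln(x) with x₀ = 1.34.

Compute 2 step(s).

Equation: ln(x) + x = 2
Fixed-point form: x = 2 - ln(x)
x₀ = 1.34

x_1 = g(1.340000) = 1.707330
x_2 = g(1.707330) = 1.465069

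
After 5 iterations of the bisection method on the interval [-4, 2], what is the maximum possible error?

Bisection error bound: |error| ≤ (b-a)/2^n
|error| ≤ (2 - (-4))/2^5 = 6/2^5
|error| ≤ 0.1875000000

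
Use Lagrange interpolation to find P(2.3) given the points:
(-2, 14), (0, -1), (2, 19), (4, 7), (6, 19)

Lagrange interpolation formula:
P(x) = Σ yᵢ × Lᵢ(x)
where Lᵢ(x) = Π_{j≠i} (x - xⱼ)/(xᵢ - xⱼ)

L_0(2.3) = (2.3 - 0)/(-2 - 0) × (2.3 - 2)/(-2 - 2) × (2.3 - 4)/(-2 - 4) × (2.3 - 6)/(-2 - 6) = 0.011302
L_1(2.3) = (2.3 - (-2))/(0 - (-2)) × (2.3 - 2)/(0 - 2) × (2.3 - 4)/(0 - 4) × (2.3 - 6)/(0 - 6) = -0.084522
L_2(2.3) = (2.3 - (-2))/(2 - (-2)) × (2.3 - 0)/(2 - 0) × (2.3 - 4)/(2 - 4) × (2.3 - 6)/(2 - 6) = 0.972002
L_3(2.3) = (2.3 - (-2))/(4 - (-2)) × (2.3 - 0)/(4 - 0) × (2.3 - 2)/(4 - 2) × (2.3 - 6)/(4 - 6) = 0.114353
L_4(2.3) = (2.3 - (-2))/(6 - (-2)) × (2.3 - 0)/(6 - 0) × (2.3 - 2)/(6 - 2) × (2.3 - 4)/(6 - 4) = -0.013135

P(2.3) = 14×L_0(2.3) + (-1)×L_1(2.3) + 19×L_2(2.3) + 7×L_3(2.3) + 19×L_4(2.3)
P(2.3) = 19.261688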